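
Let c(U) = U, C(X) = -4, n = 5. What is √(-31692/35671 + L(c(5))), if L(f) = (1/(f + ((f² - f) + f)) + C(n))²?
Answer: √17001306234001/1070130 ≈ 3.8531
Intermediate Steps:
L(f) = (-4 + 1/(f + f²))² (L(f) = (1/(f + ((f² - f) + f)) - 4)² = (1/(f + f²) - 4)² = (-4 + 1/(f + f²))²)
√(-31692/35671 + L(c(5))) = √(-31692/35671 + (1 - 4*5 - 4*5²)²/(5²*(1 + 5)²)) = √(-31692*1/35671 + (1/25)*(1 - 20 - 4*25)²/6²) = √(-31692/35671 + (1/25)*(1/36)*(1 - 20 - 100)²) = √(-31692/35671 + (1/25)*(1/36)*(-119)²) = √(-31692/35671 + (1/25)*(1/36)*14161) = √(-31692/35671 + 14161/900) = √(476614231/32103900) = √17001306234001/1070130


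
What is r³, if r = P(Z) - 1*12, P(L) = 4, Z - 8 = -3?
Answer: -512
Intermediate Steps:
Z = 5 (Z = 8 - 3 = 5)
r = -8 (r = 4 - 1*12 = 4 - 12 = -8)
r³ = (-8)³ = -512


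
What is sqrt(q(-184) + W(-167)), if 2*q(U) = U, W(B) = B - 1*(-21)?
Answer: I*sqrt(238) ≈ 15.427*I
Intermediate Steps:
W(B) = 21 + B (W(B) = B + 21 = 21 + B)
q(U) = U/2
sqrt(q(-184) + W(-167)) = sqrt((1/2)*(-184) + (21 - 167)) = sqrt(-92 - 146) = sqrt(-238) = I*sqrt(238)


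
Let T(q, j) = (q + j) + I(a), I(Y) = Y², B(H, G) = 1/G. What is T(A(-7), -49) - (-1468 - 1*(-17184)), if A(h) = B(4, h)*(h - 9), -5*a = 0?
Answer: -110339/7 ≈ -15763.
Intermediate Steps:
a = 0 (a = -⅕*0 = 0)
A(h) = (-9 + h)/h (A(h) = (h - 9)/h = (-9 + h)/h)
T(q, j) = j + q (T(q, j) = (q + j) + 0² = (j + q) + 0 = j + q)
T(A(-7), -49) - (-1468 - 1*(-17184)) = (-49 + (-9 - 7)/(-7)) - (-1468 - 1*(-17184)) = (-49 - ⅐*(-16)) - (-1468 + 17184) = (-49 + 16/7) - 1*15716 = -327/7 - 15716 = -110339/7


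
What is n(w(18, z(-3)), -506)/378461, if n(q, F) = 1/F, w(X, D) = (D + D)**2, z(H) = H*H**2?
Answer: -1/191501266 ≈ -5.2219e-9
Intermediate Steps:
z(H) = H**3
w(X, D) = 4*D**2 (w(X, D) = (2*D)**2 = 4*D**2)
n(w(18, z(-3)), -506)/378461 = 1/(-506*378461) = -1/506*1/378461 = -1/191501266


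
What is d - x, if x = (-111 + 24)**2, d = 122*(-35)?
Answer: -11839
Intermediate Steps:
d = -4270
x = 7569 (x = (-87)**2 = 7569)
d - x = -4270 - 1*7569 = -4270 - 7569 = -11839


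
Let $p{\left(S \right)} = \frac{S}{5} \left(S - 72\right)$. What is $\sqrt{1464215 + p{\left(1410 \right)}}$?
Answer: $\sqrt{1841531} \approx 1357.0$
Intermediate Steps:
$p{\left(S \right)} = \frac{S \left(-72 + S\right)}{5}$ ($p{\left(S \right)} = S \frac{1}{5} \left(-72 + S\right) = \frac{S}{5} \left(-72 + S\right) = \frac{S \left(-72 + S\right)}{5}$)
$\sqrt{1464215 + p{\left(1410 \right)}} = \sqrt{1464215 + \frac{1}{5} \cdot 1410 \left(-72 + 1410\right)} = \sqrt{1464215 + \frac{1}{5} \cdot 1410 \cdot 1338} = \sqrt{1464215 + 377316} = \sqrt{1841531}$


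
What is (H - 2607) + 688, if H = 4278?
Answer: 2359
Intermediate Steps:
(H - 2607) + 688 = (4278 - 2607) + 688 = 1671 + 688 = 2359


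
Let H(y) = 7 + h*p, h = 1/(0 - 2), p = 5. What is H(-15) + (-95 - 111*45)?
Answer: -10171/2 ≈ -5085.5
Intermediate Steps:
h = -½ (h = 1/(-2) = -½ ≈ -0.50000)
H(y) = 9/2 (H(y) = 7 - ½*5 = 7 - 5/2 = 9/2)
H(-15) + (-95 - 111*45) = 9/2 + (-95 - 111*45) = 9/2 + (-95 - 4995) = 9/2 - 5090 = -10171/2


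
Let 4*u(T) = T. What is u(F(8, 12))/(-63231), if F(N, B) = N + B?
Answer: -5/63231 ≈ -7.9075e-5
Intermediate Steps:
F(N, B) = B + N
u(T) = T/4
u(F(8, 12))/(-63231) = ((12 + 8)/4)/(-63231) = ((1/4)*20)*(-1/63231) = 5*(-1/63231) = -5/63231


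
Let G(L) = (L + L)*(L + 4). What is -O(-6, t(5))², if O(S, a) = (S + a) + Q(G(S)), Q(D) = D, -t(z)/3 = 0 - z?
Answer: -1089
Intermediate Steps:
t(z) = 3*z (t(z) = -3*(0 - z) = -(-3)*z = 3*z)
G(L) = 2*L*(4 + L) (G(L) = (2*L)*(4 + L) = 2*L*(4 + L))
O(S, a) = S + a + 2*S*(4 + S) (O(S, a) = (S + a) + 2*S*(4 + S) = S + a + 2*S*(4 + S))
-O(-6, t(5))² = -(-6 + 3*5 + 2*(-6)*(4 - 6))² = -(-6 + 15 + 2*(-6)*(-2))² = -(-6 + 15 + 24)² = -1*33² = -1*1089 = -1089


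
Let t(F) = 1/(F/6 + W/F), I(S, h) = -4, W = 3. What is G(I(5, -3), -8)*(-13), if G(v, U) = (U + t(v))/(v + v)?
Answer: -481/34 ≈ -14.147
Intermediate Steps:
t(F) = 1/(3/F + F/6) (t(F) = 1/(F/6 + 3/F) = 1/(3/F + F/6))
G(v, U) = (U + 6*v/(18 + v²))/(2*v) (G(v, U) = (U + 6*v/(18 + v²))/(v + v) = (U + 6*v/(18 + v²))/((2*v)) = (U + 6*v/(18 + v²))*(1/(2*v)) = (U + 6*v/(18 + v²))/(2*v))
G(I(5, -3), -8)*(-13) = ((½)*(6*(-4) - 8*(18 + (-4)²))/(-4*(18 + (-4)²)))*(-13) = ((½)*(-¼)*(-24 - 8*(18 + 16))/(18 + 16))*(-13) = ((½)*(-¼)*(-24 - 8*34)/34)*(-13) = ((½)*(-¼)*(1/34)*(-24 - 272))*(-13) = ((½)*(-¼)*(1/34)*(-296))*(-13) = (37/34)*(-13) = -481/34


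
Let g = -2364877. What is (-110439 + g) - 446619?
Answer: -2921935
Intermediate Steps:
(-110439 + g) - 446619 = (-110439 - 2364877) - 446619 = -2475316 - 446619 = -2921935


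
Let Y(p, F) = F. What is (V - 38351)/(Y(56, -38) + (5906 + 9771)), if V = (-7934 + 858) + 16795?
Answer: -9544/5213 ≈ -1.8308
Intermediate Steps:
V = 9719 (V = -7076 + 16795 = 9719)
(V - 38351)/(Y(56, -38) + (5906 + 9771)) = (9719 - 38351)/(-38 + (5906 + 9771)) = -28632/(-38 + 15677) = -28632/15639 = -28632*1/15639 = -9544/5213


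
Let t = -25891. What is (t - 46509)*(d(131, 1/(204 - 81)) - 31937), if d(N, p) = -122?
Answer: 2321071600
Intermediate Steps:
(t - 46509)*(d(131, 1/(204 - 81)) - 31937) = (-25891 - 46509)*(-122 - 31937) = -72400*(-32059) = 2321071600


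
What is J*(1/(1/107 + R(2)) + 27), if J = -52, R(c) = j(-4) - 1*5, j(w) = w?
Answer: -51734/37 ≈ -1398.2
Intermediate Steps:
R(c) = -9 (R(c) = -4 - 1*5 = -4 - 5 = -9)
J*(1/(1/107 + R(2)) + 27) = -52*(1/(1/107 - 9) + 27) = -52*(1/(-962/107) + 27) = -52*(-107/962 + 27) = -52*25867/962 = -51734/37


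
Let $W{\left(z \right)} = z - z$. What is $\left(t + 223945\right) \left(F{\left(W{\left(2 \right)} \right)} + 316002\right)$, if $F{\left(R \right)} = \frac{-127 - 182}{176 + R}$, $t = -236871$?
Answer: $- \frac{359446485909}{88} \approx -4.0846 \cdot 10^{9}$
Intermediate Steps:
$W{\left(z \right)} = 0$
$F{\left(R \right)} = - \frac{309}{176 + R}$
$\left(t + 223945\right) \left(F{\left(W{\left(2 \right)} \right)} + 316002\right) = \left(-236871 + 223945\right) \left(- \frac{309}{176 + 0} + 316002\right) = - 12926 \left(- \frac{309}{176} + 316002\right) = \left(-12926\right) \frac{55616043}{176} = - \frac{359446485909}{88}$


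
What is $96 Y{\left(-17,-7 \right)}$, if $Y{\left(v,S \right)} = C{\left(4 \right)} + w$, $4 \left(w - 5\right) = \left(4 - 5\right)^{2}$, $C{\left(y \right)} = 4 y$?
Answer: $2040$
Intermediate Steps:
$w = \frac{21}{4}$ ($w = 5 + \frac{\left(4 - 5\right)^{2}}{4} = 5 + \frac{\left(-1\right)^{2}}{4} = 5 + \frac{1}{4} \cdot 1 = 5 + \frac{1}{4} = \frac{21}{4} \approx 5.25$)
$Y{\left(v,S \right)} = \frac{85}{4}$ ($Y{\left(v,S \right)} = 4 \cdot 4 + \frac{21}{4} = 16 + \frac{21}{4} = \frac{85}{4}$)
$96 Y{\left(-17,-7 \right)} = 96 \cdot \frac{85}{4} = 2040$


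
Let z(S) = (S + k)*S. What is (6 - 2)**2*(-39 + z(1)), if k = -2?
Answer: -640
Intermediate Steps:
z(S) = S*(-2 + S) (z(S) = (S - 2)*S = (-2 + S)*S = S*(-2 + S))
(6 - 2)**2*(-39 + z(1)) = (6 - 2)**2*(-39 + 1*(-2 + 1)) = 4**2*(-39 + 1*(-1)) = 16*(-39 - 1) = 16*(-40) = -640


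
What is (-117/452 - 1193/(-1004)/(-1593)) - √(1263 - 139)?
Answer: -11729110/45182259 - 2*√281 ≈ -33.786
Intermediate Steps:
(-117/452 - 1193/(-1004)/(-1593)) - √(1263 - 139) = (-117*1/452 - 1193*(-1/1004)*(-1/1593)) - √1124 = (-117/452 + (1193/1004)*(-1/1593)) - 2*√281 = (-117/452 - 1193/1599372) - 2*√281 = -11729110/45182259 - 2*√281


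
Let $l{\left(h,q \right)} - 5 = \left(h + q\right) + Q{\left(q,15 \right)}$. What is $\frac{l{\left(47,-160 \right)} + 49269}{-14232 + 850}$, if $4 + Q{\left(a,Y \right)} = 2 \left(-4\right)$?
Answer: $- \frac{49149}{13382} \approx -3.6728$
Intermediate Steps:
$Q{\left(a,Y \right)} = -12$ ($Q{\left(a,Y \right)} = -4 + 2 \left(-4\right) = -4 - 8 = -12$)
$l{\left(h,q \right)} = -7 + h + q$ ($l{\left(h,q \right)} = 5 - \left(12 - h - q\right) = 5 + \left(-12 + h + q\right) = -7 + h + q$)
$\frac{l{\left(47,-160 \right)} + 49269}{-14232 + 850} = \frac{\left(-7 + 47 - 160\right) + 49269}{-14232 + 850} = \frac{-120 + 49269}{-13382} = 49149 \left(- \frac{1}{13382}\right) = - \frac{49149}{13382}$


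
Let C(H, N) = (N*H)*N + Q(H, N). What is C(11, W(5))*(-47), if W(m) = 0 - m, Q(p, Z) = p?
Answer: -13442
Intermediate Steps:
W(m) = -m
C(H, N) = H + H*N**2 (C(H, N) = (N*H)*N + H = (H*N)*N + H = H*N**2 + H = H + H*N**2)
C(11, W(5))*(-47) = (11*(1 + (-1*5)**2))*(-47) = (11*(1 + (-5)**2))*(-47) = (11*(1 + 25))*(-47) = (11*26)*(-47) = 286*(-47) = -13442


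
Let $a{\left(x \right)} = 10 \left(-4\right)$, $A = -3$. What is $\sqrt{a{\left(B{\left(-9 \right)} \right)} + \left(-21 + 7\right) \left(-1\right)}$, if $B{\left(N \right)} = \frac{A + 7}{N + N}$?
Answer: $i \sqrt{26} \approx 5.099 i$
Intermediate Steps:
$B{\left(N \right)} = \frac{2}{N}$ ($B{\left(N \right)} = \frac{-3 + 7}{N + N} = \frac{4}{2 N} = 4 \frac{1}{2 N} = \frac{2}{N}$)
$a{\left(x \right)} = -40$
$\sqrt{a{\left(B{\left(-9 \right)} \right)} + \left(-21 + 7\right) \left(-1\right)} = \sqrt{-40 + \left(-21 + 7\right) \left(-1\right)} = \sqrt{-40 - -14} = \sqrt{-40 + 14} = \sqrt{-26} = i \sqrt{26}$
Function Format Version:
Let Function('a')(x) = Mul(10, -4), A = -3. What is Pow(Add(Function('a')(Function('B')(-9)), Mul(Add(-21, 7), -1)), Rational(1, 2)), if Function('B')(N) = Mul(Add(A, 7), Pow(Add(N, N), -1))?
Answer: Mul(I, Pow(26, Rational(1, 2))) ≈ Mul(5.0990, I)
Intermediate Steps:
Function('B')(N) = Mul(2, Pow(N, -1)) (Function('B')(N) = Mul(Add(-3, 7), Pow(Add(N, N), -1)) = Mul(4, Pow(Mul(2, N), -1)) = Mul(4, Mul(Rational(1, 2), Pow(N, -1))) = Mul(2, Pow(N, -1)))
Function('a')(x) = -40
Pow(Add(Function('a')(Function('B')(-9)), Mul(Add(-21, 7), -1)), Rational(1, 2)) = Pow(Add(-40, Mul(Add(-21, 7), -1)), Rational(1, 2)) = Pow(Add(-40, Mul(-14, -1)), Rational(1, 2)) = Pow(Add(-40, 14), Rational(1, 2)) = Pow(-26, Rational(1, 2)) = Mul(I, Pow(26, Rational(1, 2)))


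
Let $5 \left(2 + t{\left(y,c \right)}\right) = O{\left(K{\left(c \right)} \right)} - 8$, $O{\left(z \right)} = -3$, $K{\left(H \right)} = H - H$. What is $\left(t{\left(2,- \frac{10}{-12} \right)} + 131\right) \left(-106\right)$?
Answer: $- \frac{67204}{5} \approx -13441.0$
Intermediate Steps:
$K{\left(H \right)} = 0$
$t{\left(y,c \right)} = - \frac{21}{5}$ ($t{\left(y,c \right)} = -2 + \frac{-3 - 8}{5} = -2 + \frac{1}{5} \left(-11\right) = -2 - \frac{11}{5} = - \frac{21}{5}$)
$\left(t{\left(2,- \frac{10}{-12} \right)} + 131\right) \left(-106\right) = \left(- \frac{21}{5} + 131\right) \left(-106\right) = \frac{634}{5} \left(-106\right) = - \frac{67204}{5}$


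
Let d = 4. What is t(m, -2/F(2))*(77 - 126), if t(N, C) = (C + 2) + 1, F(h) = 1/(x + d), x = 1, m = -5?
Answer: 343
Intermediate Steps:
F(h) = 1/5 (F(h) = 1/(1 + 4) = 1/5)
t(N, C) = 3 + C (t(N, C) = (2 + C) + 1 = 3 + C)
t(m, -2/F(2))*(77 - 126) = (3 - 2/1/5)*(77 - 126) = (3 - 2*5)*(-49) = (3 - 10)*(-49) = -7*(-49) = 343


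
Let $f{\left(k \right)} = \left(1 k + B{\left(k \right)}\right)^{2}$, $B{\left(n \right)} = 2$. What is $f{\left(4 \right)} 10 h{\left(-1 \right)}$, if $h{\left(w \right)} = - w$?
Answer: $360$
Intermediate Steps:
$f{\left(k \right)} = \left(2 + k\right)^{2}$ ($f{\left(k \right)} = \left(1 k + 2\right)^{2} = \left(k + 2\right)^{2} = \left(2 + k\right)^{2}$)
$f{\left(4 \right)} 10 h{\left(-1 \right)} = \left(2 + 4\right)^{2} \cdot 10 \left(\left(-1\right) \left(-1\right)\right) = 6^{2} \cdot 10 \cdot 1 = 36 \cdot 10 \cdot 1 = 360 \cdot 1 = 360$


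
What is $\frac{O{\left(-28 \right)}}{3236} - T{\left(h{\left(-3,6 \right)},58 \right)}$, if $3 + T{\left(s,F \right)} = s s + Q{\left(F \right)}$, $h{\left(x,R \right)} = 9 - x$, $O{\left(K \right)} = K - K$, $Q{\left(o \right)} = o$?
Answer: $-199$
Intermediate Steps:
$O{\left(K \right)} = 0$
$T{\left(s,F \right)} = -3 + F + s^{2}$ ($T{\left(s,F \right)} = -3 + \left(s s + F\right) = -3 + \left(s^{2} + F\right) = -3 + \left(F + s^{2}\right) = -3 + F + s^{2}$)
$\frac{O{\left(-28 \right)}}{3236} - T{\left(h{\left(-3,6 \right)},58 \right)} = \frac{0}{3236} - \left(-3 + 58 + \left(9 - -3\right)^{2}\right) = 0 \cdot \frac{1}{3236} - \left(-3 + 58 + \left(9 + 3\right)^{2}\right) = 0 - \left(-3 + 58 + 12^{2}\right) = 0 - \left(-3 + 58 + 144\right) = 0 - 199 = -199$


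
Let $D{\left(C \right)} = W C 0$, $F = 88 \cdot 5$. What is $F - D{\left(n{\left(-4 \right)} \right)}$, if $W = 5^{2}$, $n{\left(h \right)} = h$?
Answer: $440$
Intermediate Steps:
$W = 25$
$F = 440$
$D{\left(C \right)} = 0$ ($D{\left(C \right)} = 25 C 0 = 0$)
$F - D{\left(n{\left(-4 \right)} \right)} = 440 - 0 = 440 + 0 = 440$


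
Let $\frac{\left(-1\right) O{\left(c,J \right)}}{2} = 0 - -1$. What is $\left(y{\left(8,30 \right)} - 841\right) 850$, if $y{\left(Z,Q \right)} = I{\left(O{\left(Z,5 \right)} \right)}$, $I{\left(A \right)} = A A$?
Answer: $-711450$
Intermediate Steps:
$O{\left(c,J \right)} = -2$ ($O{\left(c,J \right)} = - 2 \left(0 - -1\right) = - 2 \left(0 + 1\right) = \left(-2\right) 1 = -2$)
$I{\left(A \right)} = A^{2}$
$y{\left(Z,Q \right)} = 4$ ($y{\left(Z,Q \right)} = \left(-2\right)^{2} = 4$)
$\left(y{\left(8,30 \right)} - 841\right) 850 = \left(4 - 841\right) 850 = \left(-837\right) 850 = -711450$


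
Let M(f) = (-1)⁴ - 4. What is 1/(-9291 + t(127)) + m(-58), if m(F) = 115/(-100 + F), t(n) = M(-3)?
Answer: -267242/367113 ≈ -0.72796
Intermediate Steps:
M(f) = -3 (M(f) = 1 - 4 = -3)
t(n) = -3
1/(-9291 + t(127)) + m(-58) = 1/(-9291 - 3) + 115/(-100 - 58) = 1/(-9294) + 115/(-158) = -1/9294 + 115*(-1/158) = -1/9294 - 115/158 = -267242/367113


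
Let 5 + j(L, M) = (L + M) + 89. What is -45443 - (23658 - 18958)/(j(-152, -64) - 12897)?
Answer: -592072147/13029 ≈ -45443.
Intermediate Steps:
j(L, M) = 84 + L + M (j(L, M) = -5 + ((L + M) + 89) = -5 + (89 + L + M) = 84 + L + M)
-45443 - (23658 - 18958)/(j(-152, -64) - 12897) = -45443 - (23658 - 18958)/((84 - 152 - 64) - 12897) = -45443 - 4700/(-132 - 12897) = -45443 - 4700/(-13029) = -45443 - 4700*(-1)/13029 = -45443 - 1*(-4700/13029) = -45443 + 4700/13029 = -592072147/13029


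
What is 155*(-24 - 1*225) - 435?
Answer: -39030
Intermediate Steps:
155*(-24 - 1*225) - 435 = 155*(-24 - 225) - 435 = 155*(-249) - 435 = -38595 - 435 = -39030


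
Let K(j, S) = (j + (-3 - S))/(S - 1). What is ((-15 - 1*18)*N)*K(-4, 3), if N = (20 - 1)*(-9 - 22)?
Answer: -97185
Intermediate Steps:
K(j, S) = (-3 + j - S)/(-1 + S)
N = -589 (N = 19*(-31) = -589)
((-15 - 1*18)*N)*K(-4, 3) = ((-15 - 1*18)*(-589))*((-3 - 4 - 1*3)/(-1 + 3)) = ((-15 - 18)*(-589))*((-3 - 4 - 3)/2) = (-33*(-589))*((½)*(-10)) = 19437*(-5) = -97185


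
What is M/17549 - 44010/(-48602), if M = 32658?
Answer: 1179787803/426458249 ≈ 2.7665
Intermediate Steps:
M/17549 - 44010/(-48602) = 32658/17549 - 44010/(-48602) = 32658*(1/17549) - 44010*(-1/48602) = 32658/17549 + 22005/24301 = 1179787803/426458249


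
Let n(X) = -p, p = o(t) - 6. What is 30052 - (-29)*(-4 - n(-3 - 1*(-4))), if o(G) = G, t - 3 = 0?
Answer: 29849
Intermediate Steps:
t = 3 (t = 3 + 0 = 3)
p = -3 (p = 3 - 6 = -3)
n(X) = 3 (n(X) = -1*(-3) = 3)
30052 - (-29)*(-4 - n(-3 - 1*(-4))) = 30052 - (-29)*(-4 - 1*3) = 30052 - (-29)*(-4 - 3) = 30052 - (-29)*(-7) = 30052 - 1*203 = 30052 - 203 = 29849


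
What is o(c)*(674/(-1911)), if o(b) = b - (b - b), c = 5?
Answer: -3370/1911 ≈ -1.7635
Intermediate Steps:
o(b) = b (o(b) = b - 1*0 = b + 0 = b)
o(c)*(674/(-1911)) = 5*(674/(-1911)) = 5*(674*(-1/1911)) = 5*(-674/1911) = -3370/1911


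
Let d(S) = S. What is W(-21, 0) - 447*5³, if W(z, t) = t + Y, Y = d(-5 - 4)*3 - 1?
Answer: -55903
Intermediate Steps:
Y = -28 (Y = (-5 - 4)*3 - 1 = -9*3 - 1 = -27 - 1 = -28)
W(z, t) = -28 + t (W(z, t) = t - 28 = -28 + t)
W(-21, 0) - 447*5³ = (-28 + 0) - 447*5³ = -28 - 447*125 = -28 - 55875 = -55903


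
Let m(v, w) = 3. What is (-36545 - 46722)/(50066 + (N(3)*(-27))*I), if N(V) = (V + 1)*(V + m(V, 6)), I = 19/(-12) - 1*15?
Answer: -83267/60812 ≈ -1.3693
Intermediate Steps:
I = -199/12 (I = 19*(-1/12) - 15 = -19/12 - 15 = -199/12 ≈ -16.583)
N(V) = (1 + V)*(3 + V) (N(V) = (V + 1)*(V + 3) = (1 + V)*(3 + V))
(-36545 - 46722)/(50066 + (N(3)*(-27))*I) = (-36545 - 46722)/(50066 + ((3 + 3**2 + 4*3)*(-27))*(-199/12)) = -83267/(50066 + ((3 + 9 + 12)*(-27))*(-199/12)) = -83267/(50066 + (24*(-27))*(-199/12)) = -83267/(50066 - 648*(-199/12)) = -83267/(50066 + 10746) = -83267/60812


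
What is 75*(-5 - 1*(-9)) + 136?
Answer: 436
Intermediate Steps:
75*(-5 - 1*(-9)) + 136 = 75*(-5 + 9) + 136 = 75*4 + 136 = 300 + 136 = 436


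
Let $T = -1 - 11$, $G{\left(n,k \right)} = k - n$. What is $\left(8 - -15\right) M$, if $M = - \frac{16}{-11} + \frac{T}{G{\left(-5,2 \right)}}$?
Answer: $- \frac{460}{77} \approx -5.974$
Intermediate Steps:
$T = -12$
$M = - \frac{20}{77}$ ($M = - \frac{16}{-11} - \frac{12}{2 - -5} = \left(-16\right) \left(- \frac{1}{11}\right) - \frac{12}{2 + 5} = \frac{16}{11} - \frac{12}{7} = - \frac{20}{77} \approx -0.25974$)
$\left(8 - -15\right) M = \left(8 - -15\right) \left(- \frac{20}{77}\right) = \left(8 + 15\right) \left(- \frac{20}{77}\right) = 23 \left(- \frac{20}{77}\right) = - \frac{460}{77}$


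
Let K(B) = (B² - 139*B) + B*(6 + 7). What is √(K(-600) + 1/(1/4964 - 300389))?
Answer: 2*√242136062056940750157705/1491130995 ≈ 660.00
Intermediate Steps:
K(B) = B² - 126*B (K(B) = (B² - 139*B) + B*13 = (B² - 139*B) + 13*B = B² - 126*B)
√(K(-600) + 1/(1/4964 - 300389)) = √(-600*(-126 - 600) + 1/(1/4964 - 300389)) = √(-600*(-726) + 1/(1/4964 - 300389)) = √(435600 + 1/(-1491130995/4964)) = √(435600 - 4964/1491130995) = √(649536661417036/1491130995) = 2*√242136062056940750157705/1491130995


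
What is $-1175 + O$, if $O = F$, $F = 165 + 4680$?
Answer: $3670$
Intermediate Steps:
$F = 4845$
$O = 4845$
$-1175 + O = -1175 + 4845 = 3670$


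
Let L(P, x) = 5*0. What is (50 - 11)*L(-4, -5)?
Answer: 0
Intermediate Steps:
L(P, x) = 0
(50 - 11)*L(-4, -5) = (50 - 11)*0 = 39*0 = 0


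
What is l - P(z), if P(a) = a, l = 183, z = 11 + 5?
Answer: 167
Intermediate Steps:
z = 16
l - P(z) = 183 - 1*16 = 183 - 16 = 167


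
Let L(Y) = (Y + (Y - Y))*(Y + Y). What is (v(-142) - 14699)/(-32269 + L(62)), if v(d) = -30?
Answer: 14729/24581 ≈ 0.59920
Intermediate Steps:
L(Y) = 2*Y² (L(Y) = (Y + 0)*(2*Y) = Y*(2*Y) = 2*Y²)
(v(-142) - 14699)/(-32269 + L(62)) = (-30 - 14699)/(-32269 + 2*62²) = -14729/(-32269 + 2*3844) = -14729/(-32269 + 7688) = -14729/(-24581) = -14729*(-1/24581) = 14729/24581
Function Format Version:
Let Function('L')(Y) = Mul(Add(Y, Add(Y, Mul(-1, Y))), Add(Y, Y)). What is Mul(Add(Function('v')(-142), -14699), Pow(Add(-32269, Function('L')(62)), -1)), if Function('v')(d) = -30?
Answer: Rational(14729, 24581) ≈ 0.59920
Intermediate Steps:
Function('L')(Y) = Mul(2, Pow(Y, 2)) (Function('L')(Y) = Mul(Add(Y, 0), Mul(2, Y)) = Mul(Y, Mul(2, Y)) = Mul(2, Pow(Y, 2)))
Mul(Add(Function('v')(-142), -14699), Pow(Add(-32269, Function('L')(62)), -1)) = Mul(Add(-30, -14699), Pow(Add(-32269, Mul(2, Pow(62, 2))), -1)) = Mul(-14729, Pow(Add(-32269, Mul(2, 3844)), -1)) = Mul(-14729, Pow(Add(-32269, 7688), -1)) = Mul(-14729, Pow(-24581, -1)) = Mul(-14729, Rational(-1, 24581)) = Rational(14729, 24581)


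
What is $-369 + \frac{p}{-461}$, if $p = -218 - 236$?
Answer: $- \frac{169655}{461} \approx -368.02$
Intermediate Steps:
$p = -454$
$-369 + \frac{p}{-461} = -369 - \frac{454}{-461} = -369 - - \frac{454}{461} = -369 + \frac{454}{461} = - \frac{169655}{461}$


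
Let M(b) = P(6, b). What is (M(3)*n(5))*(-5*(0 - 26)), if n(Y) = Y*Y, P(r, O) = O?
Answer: 9750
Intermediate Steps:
M(b) = b
n(Y) = Y²
(M(3)*n(5))*(-5*(0 - 26)) = (3*5²)*(-5*(0 - 26)) = (3*25)*(-5*(-26)) = 75*130 = 9750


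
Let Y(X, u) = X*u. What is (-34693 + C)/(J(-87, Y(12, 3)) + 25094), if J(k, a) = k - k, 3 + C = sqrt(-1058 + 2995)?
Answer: -17348/12547 + sqrt(1937)/25094 ≈ -1.3809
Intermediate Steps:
C = -3 + sqrt(1937) (C = -3 + sqrt(-1058 + 2995) = -3 + sqrt(1937) ≈ 41.011)
J(k, a) = 0
(-34693 + C)/(J(-87, Y(12, 3)) + 25094) = (-34693 + (-3 + sqrt(1937)))/(0 + 25094) = (-34696 + sqrt(1937))/25094 = (-34696 + sqrt(1937))*(1/25094) = -17348/12547 + sqrt(1937)/25094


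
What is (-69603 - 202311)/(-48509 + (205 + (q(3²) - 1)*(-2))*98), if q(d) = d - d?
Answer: 271914/28223 ≈ 9.6345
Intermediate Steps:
q(d) = 0
(-69603 - 202311)/(-48509 + (205 + (q(3²) - 1)*(-2))*98) = (-69603 - 202311)/(-48509 + (205 + (0 - 1)*(-2))*98) = -271914/(-48509 + (205 - 1*(-2))*98) = -271914/(-48509 + (205 + 2)*98) = -271914/(-48509 + 207*98) = -271914/(-48509 + 20286) = -271914/(-28223) = -271914*(-1/28223) = 271914/28223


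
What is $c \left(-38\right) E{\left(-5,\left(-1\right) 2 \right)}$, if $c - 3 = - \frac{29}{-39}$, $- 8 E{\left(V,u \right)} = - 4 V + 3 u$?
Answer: $\frac{9709}{39} \approx 248.95$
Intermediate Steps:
$E{\left(V,u \right)} = \frac{V}{2} - \frac{3 u}{8}$ ($E{\left(V,u \right)} = - \frac{- 4 V + 3 u}{8} = \frac{V}{2} - \frac{3 u}{8}$)
$c = \frac{146}{39}$ ($c = 3 - \frac{29}{-39} = 3 - - \frac{29}{39} = 3 + \frac{29}{39} = \frac{146}{39} \approx 3.7436$)
$c \left(-38\right) E{\left(-5,\left(-1\right) 2 \right)} = \frac{146}{39} \left(-38\right) \left(\frac{1}{2} \left(-5\right) - \frac{3 \left(\left(-1\right) 2\right)}{8}\right) = - \frac{5548 \left(- \frac{5}{2} - - \frac{3}{4}\right)}{39} = - \frac{5548 \left(- \frac{5}{2} + \frac{3}{4}\right)}{39} = \left(- \frac{5548}{39}\right) \left(- \frac{7}{4}\right) = \frac{9709}{39}$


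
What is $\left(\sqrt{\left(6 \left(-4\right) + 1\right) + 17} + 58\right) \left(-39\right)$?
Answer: $-2262 - 39 i \sqrt{6} \approx -2262.0 - 95.53 i$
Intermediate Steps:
$\left(\sqrt{\left(6 \left(-4\right) + 1\right) + 17} + 58\right) \left(-39\right) = \left(\sqrt{\left(-24 + 1\right) + 17} + 58\right) \left(-39\right) = \left(\sqrt{-23 + 17} + 58\right) \left(-39\right) = \left(\sqrt{-6} + 58\right) \left(-39\right) = \left(i \sqrt{6} + 58\right) \left(-39\right) = \left(58 + i \sqrt{6}\right) \left(-39\right) = -2262 - 39 i \sqrt{6}$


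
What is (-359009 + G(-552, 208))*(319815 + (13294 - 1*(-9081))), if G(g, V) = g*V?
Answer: -162138176750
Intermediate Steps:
G(g, V) = V*g
(-359009 + G(-552, 208))*(319815 + (13294 - 1*(-9081))) = (-359009 + 208*(-552))*(319815 + (13294 - 1*(-9081))) = (-359009 - 114816)*(319815 + (13294 + 9081)) = -473825*(319815 + 22375) = -473825*342190 = -162138176750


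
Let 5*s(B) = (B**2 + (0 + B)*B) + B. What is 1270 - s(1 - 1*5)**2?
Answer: 30966/25 ≈ 1238.6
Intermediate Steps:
s(B) = B/5 + 2*B**2/5 (s(B) = ((B**2 + (0 + B)*B) + B)/5 = ((B**2 + B*B) + B)/5 = ((B**2 + B**2) + B)/5 = (2*B**2 + B)/5 = (B + 2*B**2)/5 = B/5 + 2*B**2/5)
1270 - s(1 - 1*5)**2 = 1270 - ((1 - 1*5)*(1 + 2*(1 - 1*5))/5)**2 = 1270 - ((1 - 5)*(1 + 2*(1 - 5))/5)**2 = 1270 - ((1/5)*(-4)*(1 + 2*(-4)))**2 = 1270 - ((1/5)*(-4)*(1 - 8))**2 = 1270 - ((1/5)*(-4)*(-7))**2 = 1270 - (28/5)**2 = 1270 - 1*784/25 = 1270 - 784/25 = 30966/25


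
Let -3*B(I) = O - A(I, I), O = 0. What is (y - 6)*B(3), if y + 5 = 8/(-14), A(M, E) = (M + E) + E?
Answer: -243/7 ≈ -34.714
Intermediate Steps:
A(M, E) = M + 2*E (A(M, E) = (E + M) + E = M + 2*E)
y = -39/7 (y = -5 + 8/(-14) = -5 + 8*(-1/14) = -5 - 4/7 = -39/7 ≈ -5.5714)
B(I) = I (B(I) = -(0 - (I + 2*I))/3 = -(0 - 3*I)/3 = -(-1)*I = I)
(y - 6)*B(3) = (-39/7 - 6)*3 = -81/7*3 = -243/7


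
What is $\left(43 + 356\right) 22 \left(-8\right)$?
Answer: $-70224$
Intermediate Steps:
$\left(43 + 356\right) 22 \left(-8\right) = 399 \left(-176\right) = -70224$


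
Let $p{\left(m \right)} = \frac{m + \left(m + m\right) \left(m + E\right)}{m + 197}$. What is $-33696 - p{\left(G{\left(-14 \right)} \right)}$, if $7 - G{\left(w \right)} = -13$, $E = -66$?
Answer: $- \frac{1044316}{31} \approx -33688.0$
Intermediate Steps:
$G{\left(w \right)} = 20$ ($G{\left(w \right)} = 7 - -13 = 7 + 13 = 20$)
$p{\left(m \right)} = \frac{m + 2 m \left(-66 + m\right)}{197 + m}$ ($p{\left(m \right)} = \frac{m + \left(m + m\right) \left(m - 66\right)}{m + 197} = \frac{m + 2 m \left(-66 + m\right)}{197 + m}$)
$-33696 - p{\left(G{\left(-14 \right)} \right)} = -33696 - \frac{20 \left(-131 + 2 \cdot 20\right)}{197 + 20} = -33696 - \frac{20 \left(-131 + 40\right)}{217} = -33696 - 20 \cdot \frac{1}{217} \left(-91\right) = -33696 - - \frac{260}{31} = -33696 + \frac{260}{31} = - \frac{1044316}{31}$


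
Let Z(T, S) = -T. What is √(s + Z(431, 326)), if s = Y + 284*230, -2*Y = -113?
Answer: √259782/2 ≈ 254.84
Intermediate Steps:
Y = 113/2 (Y = -½*(-113) = 113/2 ≈ 56.500)
s = 130753/2 (s = 113/2 + 284*230 = 113/2 + 65320 = 130753/2 ≈ 65377.)
√(s + Z(431, 326)) = √(130753/2 - 1*431) = √(130753/2 - 431) = √(129891/2) = √259782/2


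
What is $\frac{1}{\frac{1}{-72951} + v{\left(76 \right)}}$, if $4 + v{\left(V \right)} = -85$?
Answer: $- \frac{72951}{6492640} \approx -0.011236$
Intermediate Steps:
$v{\left(V \right)} = -89$ ($v{\left(V \right)} = -4 - 85 = -89$)
$\frac{1}{\frac{1}{-72951} + v{\left(76 \right)}} = \frac{1}{\frac{1}{-72951} - 89} = \frac{1}{- \frac{1}{72951} - 89} = \frac{1}{- \frac{6492640}{72951}} = - \frac{72951}{6492640}$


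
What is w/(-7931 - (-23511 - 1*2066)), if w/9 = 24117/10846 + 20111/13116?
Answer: 267221239/139458431992 ≈ 0.0019161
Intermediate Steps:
w = 801663717/23709356 (w = 9*(24117/10846 + 20111/13116) = 9*(267221239/71128068) = 801663717/23709356 ≈ 33.812)
w/(-7931 - (-23511 - 1*2066)) = 801663717/(23709356*(-7931 - (-23511 - 1*2066))) = 801663717/(23709356*(-7931 - (-23511 - 2066))) = 801663717/(23709356*(-7931 - 1*(-25577))) = 801663717/(23709356*(-7931 + 25577)) = (801663717/23709356)/17646 = (801663717/23709356)*(1/17646) = 267221239/139458431992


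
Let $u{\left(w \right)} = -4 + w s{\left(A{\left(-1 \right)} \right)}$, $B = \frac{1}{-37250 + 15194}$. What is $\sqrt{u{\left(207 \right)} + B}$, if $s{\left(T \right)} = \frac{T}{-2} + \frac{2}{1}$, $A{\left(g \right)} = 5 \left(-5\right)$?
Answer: $\frac{\sqrt{364546304526}}{11028} \approx 54.749$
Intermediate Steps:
$A{\left(g \right)} = -25$
$s{\left(T \right)} = 2 - \frac{T}{2}$ ($s{\left(T \right)} = T \left(- \frac{1}{2}\right) + 2 \cdot 1 = - \frac{T}{2} + 2 = 2 - \frac{T}{2}$)
$B = - \frac{1}{22056}$ ($B = \frac{1}{-22056} = - \frac{1}{22056} \approx -4.5339 \cdot 10^{-5}$)
$u{\left(w \right)} = -4 + \frac{29 w}{2}$ ($u{\left(w \right)} = -4 + w \left(2 - - \frac{25}{2}\right) = -4 + w \left(2 + \frac{25}{2}\right) = -4 + w \frac{29}{2} = -4 + \frac{29 w}{2}$)
$\sqrt{u{\left(207 \right)} + B} = \sqrt{\left(-4 + \frac{29}{2} \cdot 207\right) - \frac{1}{22056}} = \sqrt{\left(-4 + \frac{6003}{2}\right) - \frac{1}{22056}} = \sqrt{\frac{5995}{2} - \frac{1}{22056}} = \sqrt{\frac{66112859}{22056}} = \frac{\sqrt{364546304526}}{11028}$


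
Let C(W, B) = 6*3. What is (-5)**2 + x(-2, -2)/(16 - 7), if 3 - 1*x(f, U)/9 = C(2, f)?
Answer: 10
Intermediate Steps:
C(W, B) = 18
x(f, U) = -135 (x(f, U) = 27 - 9*18 = 27 - 162 = -135)
(-5)**2 + x(-2, -2)/(16 - 7) = (-5)**2 - 135/(16 - 7) = 25 - 135/9 = 25 + (1/9)*(-135) = 25 - 15 = 10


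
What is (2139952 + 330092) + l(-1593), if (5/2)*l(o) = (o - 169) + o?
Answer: 2468702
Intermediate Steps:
l(o) = -338/5 + 4*o/5 (l(o) = 2*((o - 169) + o)/5 = 2*((-169 + o) + o)/5 = 2*(-169 + 2*o)/5 = -338/5 + 4*o/5)
(2139952 + 330092) + l(-1593) = (2139952 + 330092) + (-338/5 + (4/5)*(-1593)) = 2470044 + (-338/5 - 6372/5) = 2470044 - 1342 = 2468702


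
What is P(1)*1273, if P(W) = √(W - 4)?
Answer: 1273*I*√3 ≈ 2204.9*I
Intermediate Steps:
P(W) = √(-4 + W)
P(1)*1273 = √(-4 + 1)*1273 = √(-3)*1273 = (I*√3)*1273 = 1273*I*√3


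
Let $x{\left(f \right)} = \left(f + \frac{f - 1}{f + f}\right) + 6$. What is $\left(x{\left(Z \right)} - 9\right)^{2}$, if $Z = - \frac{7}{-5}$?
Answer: $\frac{2601}{1225} \approx 2.1233$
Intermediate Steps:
$Z = \frac{7}{5}$ ($Z = \left(-7\right) \left(- \frac{1}{5}\right) = \frac{7}{5} \approx 1.4$)
$x{\left(f \right)} = 6 + f + \frac{-1 + f}{2 f}$ ($x{\left(f \right)} = \left(f + \frac{-1 + f}{2 f}\right) + 6 = 6 + f + \frac{-1 + f}{2 f}$)
$\left(x{\left(Z \right)} - 9\right)^{2} = \left(\left(\frac{13}{2} + \frac{7}{5} - \frac{1}{2 \cdot \frac{7}{5}}\right) - 9\right)^{2} = \left(\left(\frac{13}{2} + \frac{7}{5} - \frac{5}{14}\right) - 9\right)^{2} = \left(\frac{264}{35} - 9\right)^{2} = \left(- \frac{51}{35}\right)^{2} = \frac{2601}{1225}$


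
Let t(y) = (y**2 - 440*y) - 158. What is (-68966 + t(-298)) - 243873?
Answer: -93073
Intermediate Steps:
t(y) = -158 + y**2 - 440*y
(-68966 + t(-298)) - 243873 = (-68966 + (-158 + (-298)**2 - 440*(-298))) - 243873 = (-68966 + (-158 + 88804 + 131120)) - 243873 = (-68966 + 219766) - 243873 = 150800 - 243873 = -93073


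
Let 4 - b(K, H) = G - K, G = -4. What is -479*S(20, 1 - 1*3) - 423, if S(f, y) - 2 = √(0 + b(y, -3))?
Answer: -1381 - 479*√6 ≈ -2554.3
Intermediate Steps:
b(K, H) = 8 + K (b(K, H) = 4 - (-4 - K) = 4 + (4 + K) = 8 + K)
S(f, y) = 2 + √(8 + y) (S(f, y) = 2 + √(0 + (8 + y)) = 2 + √(8 + y))
-479*S(20, 1 - 1*3) - 423 = -479*(2 + √(8 + (1 - 1*3))) - 423 = -479*(2 + √(8 + (1 - 3))) - 423 = -479*(2 + √(8 - 2)) - 423 = -479*(2 + √6) - 423 = (-958 - 479*√6) - 423 = -1381 - 479*√6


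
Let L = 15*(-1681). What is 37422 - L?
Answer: 62637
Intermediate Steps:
L = -25215
37422 - L = 37422 - 1*(-25215) = 37422 + 25215 = 62637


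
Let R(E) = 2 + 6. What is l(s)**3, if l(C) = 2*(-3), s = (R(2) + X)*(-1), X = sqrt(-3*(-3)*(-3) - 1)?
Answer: -216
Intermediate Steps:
R(E) = 8
X = 2*I*sqrt(7) (X = sqrt(9*(-3) - 1) = sqrt(-27 - 1) = sqrt(-28) = 2*I*sqrt(7) ≈ 5.2915*I)
s = -8 - 2*I*sqrt(7) (s = (8 + 2*I*sqrt(7))*(-1) = -8 - 2*I*sqrt(7) ≈ -8.0 - 5.2915*I)
l(C) = -6
l(s)**3 = (-6)**3 = -216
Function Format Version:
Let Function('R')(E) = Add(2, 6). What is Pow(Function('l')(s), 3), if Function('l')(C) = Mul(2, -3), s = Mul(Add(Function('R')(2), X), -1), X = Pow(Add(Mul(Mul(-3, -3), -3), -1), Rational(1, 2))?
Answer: -216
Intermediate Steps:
Function('R')(E) = 8
X = Mul(2, I, Pow(7, Rational(1, 2))) (X = Pow(Add(Mul(9, -3), -1), Rational(1, 2)) = Pow(Add(-27, -1), Rational(1, 2)) = Pow(-28, Rational(1, 2)) = Mul(2, I, Pow(7, Rational(1, 2))) ≈ Mul(5.2915, I))
s = Add(-8, Mul(-2, I, Pow(7, Rational(1, 2)))) (s = Mul(Add(8, Mul(2, I, Pow(7, Rational(1, 2)))), -1) = Add(-8, Mul(-2, I, Pow(7, Rational(1, 2)))) ≈ Add(-8.0000, Mul(-5.2915, I)))
Function('l')(C) = -6
Pow(Function('l')(s), 3) = Pow(-6, 3) = -216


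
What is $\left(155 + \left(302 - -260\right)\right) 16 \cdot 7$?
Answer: $80304$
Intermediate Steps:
$\left(155 + \left(302 - -260\right)\right) 16 \cdot 7 = \left(155 + \left(302 + 260\right)\right) 112 = \left(155 + 562\right) 112 = 717 \cdot 112 = 80304$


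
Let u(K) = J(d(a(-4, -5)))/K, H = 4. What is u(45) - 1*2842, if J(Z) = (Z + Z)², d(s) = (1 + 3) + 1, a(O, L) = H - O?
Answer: -25558/9 ≈ -2839.8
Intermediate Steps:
a(O, L) = 4 - O
d(s) = 5 (d(s) = 4 + 1 = 5)
J(Z) = 4*Z² (J(Z) = (2*Z)² = 4*Z²)
u(K) = 100/K (u(K) = (4*5²)/K = (4*25)/K = 100/K)
u(45) - 1*2842 = 100/45 - 1*2842 = 100*(1/45) - 2842 = 20/9 - 2842 = -25558/9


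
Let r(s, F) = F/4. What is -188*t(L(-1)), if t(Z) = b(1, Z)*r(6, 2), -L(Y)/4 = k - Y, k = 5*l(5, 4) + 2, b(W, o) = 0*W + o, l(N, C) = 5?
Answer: 10528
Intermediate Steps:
b(W, o) = o (b(W, o) = 0 + o = o)
r(s, F) = F/4 (r(s, F) = F*(1/4) = F/4)
k = 27 (k = 5*5 + 2 = 25 + 2 = 27)
L(Y) = -108 + 4*Y (L(Y) = -4*(27 - Y) = -108 + 4*Y)
t(Z) = Z/2 (t(Z) = Z*((1/4)*2) = Z*(1/2) = Z/2)
-188*t(L(-1)) = -94*(-108 + 4*(-1)) = -94*(-108 - 4) = -94*(-112) = -188*(-56) = 10528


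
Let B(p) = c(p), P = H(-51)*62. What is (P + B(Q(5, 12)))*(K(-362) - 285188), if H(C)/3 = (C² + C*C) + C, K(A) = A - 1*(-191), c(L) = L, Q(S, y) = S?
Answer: -273399889669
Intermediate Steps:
K(A) = 191 + A (K(A) = A + 191 = 191 + A)
H(C) = 3*C + 6*C² (H(C) = 3*((C² + C*C) + C) = 3*((C² + C²) + C) = 3*(2*C² + C) = 3*(C + 2*C²) = 3*C + 6*C²)
P = 958086 (P = (3*(-51)*(1 + 2*(-51)))*62 = (3*(-51)*(1 - 102))*62 = (3*(-51)*(-101))*62 = 15453*62 = 958086)
B(p) = p
(P + B(Q(5, 12)))*(K(-362) - 285188) = (958086 + 5)*((191 - 362) - 285188) = 958091*(-171 - 285188) = 958091*(-285359) = -273399889669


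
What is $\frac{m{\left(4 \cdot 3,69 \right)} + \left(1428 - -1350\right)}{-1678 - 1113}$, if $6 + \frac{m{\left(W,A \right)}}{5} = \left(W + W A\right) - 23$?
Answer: $- \frac{6833}{2791} \approx -2.4482$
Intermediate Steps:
$m{\left(W,A \right)} = -145 + 5 W + 5 A W$ ($m{\left(W,A \right)} = -30 + 5 \left(\left(W + W A\right) - 23\right) = -30 + 5 \left(\left(W + A W\right) - 23\right) = -30 + 5 \left(-23 + W + A W\right) = -30 + \left(-115 + 5 W + 5 A W\right) = -145 + 5 W + 5 A W$)
$\frac{m{\left(4 \cdot 3,69 \right)} + \left(1428 - -1350\right)}{-1678 - 1113} = \frac{\left(-145 + 5 \cdot 4 \cdot 3 + 5 \cdot 69 \cdot 4 \cdot 3\right) + \left(1428 - -1350\right)}{-1678 - 1113} = \frac{\left(-145 + 5 \cdot 12 + 5 \cdot 69 \cdot 12\right) + \left(1428 + 1350\right)}{-2791} = \left(\left(-145 + 60 + 4140\right) + 2778\right) \left(- \frac{1}{2791}\right) = \left(4055 + 2778\right) \left(- \frac{1}{2791}\right) = 6833 \left(- \frac{1}{2791}\right) = - \frac{6833}{2791}$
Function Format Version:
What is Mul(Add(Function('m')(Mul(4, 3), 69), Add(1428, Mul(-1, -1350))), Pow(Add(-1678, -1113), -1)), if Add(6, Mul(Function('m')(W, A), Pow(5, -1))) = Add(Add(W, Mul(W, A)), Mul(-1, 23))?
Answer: Rational(-6833, 2791) ≈ -2.4482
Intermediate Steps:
Function('m')(W, A) = Add(-145, Mul(5, W), Mul(5, A, W)) (Function('m')(W, A) = Add(-30, Mul(5, Add(Add(W, Mul(W, A)), Mul(-1, 23)))) = Add(-30, Mul(5, Add(Add(W, Mul(A, W)), -23))) = Add(-30, Mul(5, Add(-23, W, Mul(A, W)))) = Add(-30, Add(-115, Mul(5, W), Mul(5, A, W))) = Add(-145, Mul(5, W), Mul(5, A, W)))
Mul(Add(Function('m')(Mul(4, 3), 69), Add(1428, Mul(-1, -1350))), Pow(Add(-1678, -1113), -1)) = Mul(Add(Add(-145, Mul(5, Mul(4, 3)), Mul(5, 69, Mul(4, 3))), Add(1428, Mul(-1, -1350))), Pow(Add(-1678, -1113), -1)) = Mul(Add(Add(-145, Mul(5, 12), Mul(5, 69, 12)), Add(1428, 1350)), Pow(-2791, -1)) = Mul(Add(Add(-145, 60, 4140), 2778), Rational(-1, 2791)) = Mul(Add(4055, 2778), Rational(-1, 2791)) = Mul(6833, Rational(-1, 2791)) = Rational(-6833, 2791)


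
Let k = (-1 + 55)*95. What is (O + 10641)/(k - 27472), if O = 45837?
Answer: -28239/11171 ≈ -2.5279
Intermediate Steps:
k = 5130 (k = 54*95 = 5130)
(O + 10641)/(k - 27472) = (45837 + 10641)/(5130 - 27472) = 56478/(-22342) = 56478*(-1/22342) = -28239/11171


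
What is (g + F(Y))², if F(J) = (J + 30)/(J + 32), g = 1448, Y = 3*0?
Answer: 537451489/256 ≈ 2.0994e+6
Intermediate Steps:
Y = 0
F(J) = (30 + J)/(32 + J)
(g + F(Y))² = (1448 + (30 + 0)/(32 + 0))² = (1448 + 30/32)² = (1448 + (1/32)*30)² = (1448 + 15/16)² = (23183/16)² = 537451489/256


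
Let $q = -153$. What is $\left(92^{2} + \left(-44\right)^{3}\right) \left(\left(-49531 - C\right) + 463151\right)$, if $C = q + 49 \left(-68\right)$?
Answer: $-32000295600$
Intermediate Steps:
$C = -3485$ ($C = -153 + 49 \left(-68\right) = -153 - 3332 = -3485$)
$\left(92^{2} + \left(-44\right)^{3}\right) \left(\left(-49531 - C\right) + 463151\right) = \left(92^{2} + \left(-44\right)^{3}\right) \left(\left(-49531 - -3485\right) + 463151\right) = \left(8464 - 85184\right) \left(\left(-49531 + 3485\right) + 463151\right) = - 76720 \left(-46046 + 463151\right) = \left(-76720\right) 417105 = -32000295600$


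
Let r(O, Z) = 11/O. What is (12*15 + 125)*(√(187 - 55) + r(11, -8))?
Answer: 305 + 610*√33 ≈ 3809.2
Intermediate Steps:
(12*15 + 125)*(√(187 - 55) + r(11, -8)) = (12*15 + 125)*(√(187 - 55) + 11/11) = (180 + 125)*(√132 + 11*(1/11)) = 305*(2*√33 + 1) = 305*(1 + 2*√33) = 305 + 610*√33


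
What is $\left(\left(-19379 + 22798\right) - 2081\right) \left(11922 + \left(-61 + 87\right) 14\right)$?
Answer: $16438668$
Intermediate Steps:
$\left(\left(-19379 + 22798\right) - 2081\right) \left(11922 + \left(-61 + 87\right) 14\right) = \left(3419 - 2081\right) \left(11922 + 26 \cdot 14\right) = 1338 \left(11922 + 364\right) = 1338 \cdot 12286 = 16438668$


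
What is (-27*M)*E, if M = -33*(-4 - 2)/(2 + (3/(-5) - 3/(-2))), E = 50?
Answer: -2673000/29 ≈ -92172.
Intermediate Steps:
M = 1980/29 (M = -(-198)/(2 + (3*(-⅕) - 3*(-½))) = -(-198)/(2 + (-⅗ + 3/2)) = -(-198)/(2 + 9/10) = -(-198)/29/10 = -(-198)*10/29 = -33*(-60/29) = 1980/29 ≈ 68.276)
(-27*M)*E = -27*1980/29*50 = -53460/29*50 = -2673000/29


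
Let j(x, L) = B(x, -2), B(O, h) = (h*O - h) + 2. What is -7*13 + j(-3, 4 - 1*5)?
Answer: -81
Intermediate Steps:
B(O, h) = 2 - h + O*h (B(O, h) = (O*h - h) + 2 = (-h + O*h) + 2 = 2 - h + O*h)
j(x, L) = 4 - 2*x (j(x, L) = 2 - 1*(-2) + x*(-2) = 2 + 2 - 2*x = 4 - 2*x)
-7*13 + j(-3, 4 - 1*5) = -7*13 + (4 - 2*(-3)) = -91 + (4 + 6) = -91 + 10 = -81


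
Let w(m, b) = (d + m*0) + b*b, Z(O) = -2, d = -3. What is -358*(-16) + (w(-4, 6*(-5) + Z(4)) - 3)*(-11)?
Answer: -5470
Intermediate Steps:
w(m, b) = -3 + b**2 (w(m, b) = (-3 + m*0) + b*b = (-3 + 0) + b**2 = -3 + b**2)
-358*(-16) + (w(-4, 6*(-5) + Z(4)) - 3)*(-11) = -358*(-16) + ((-3 + (6*(-5) - 2)**2) - 3)*(-11) = 5728 + ((-3 + (-30 - 2)**2) - 3)*(-11) = 5728 + ((-3 + (-32)**2) - 3)*(-11) = 5728 + ((-3 + 1024) - 3)*(-11) = 5728 + (1021 - 3)*(-11) = 5728 + 1018*(-11) = 5728 - 11198 = -5470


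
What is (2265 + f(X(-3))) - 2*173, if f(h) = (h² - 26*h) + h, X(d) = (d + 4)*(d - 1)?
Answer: 2035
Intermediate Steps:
X(d) = (-1 + d)*(4 + d) (X(d) = (4 + d)*(-1 + d) = (-1 + d)*(4 + d))
f(h) = h² - 25*h
(2265 + f(X(-3))) - 2*173 = (2265 + (-4 + (-3)² + 3*(-3))*(-25 + (-4 + (-3)² + 3*(-3)))) - 2*173 = (2265 + (-4 + 9 - 9)*(-25 + (-4 + 9 - 9))) - 346 = (2265 - 4*(-25 - 4)) - 346 = (2265 - 4*(-29)) - 346 = (2265 + 116) - 346 = 2381 - 346 = 2035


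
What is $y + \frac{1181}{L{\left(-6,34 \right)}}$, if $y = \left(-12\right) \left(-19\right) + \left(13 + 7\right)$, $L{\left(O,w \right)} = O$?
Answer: $\frac{307}{6} \approx 51.167$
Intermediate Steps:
$y = 248$ ($y = 228 + 20 = 248$)
$y + \frac{1181}{L{\left(-6,34 \right)}} = 248 + \frac{1181}{-6} = 248 + 1181 \left(- \frac{1}{6}\right) = 248 - \frac{1181}{6} = \frac{307}{6}$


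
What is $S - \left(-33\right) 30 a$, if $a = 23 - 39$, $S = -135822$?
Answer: $-151662$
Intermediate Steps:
$a = -16$ ($a = 23 - 39 = -16$)
$S - \left(-33\right) 30 a = -135822 - \left(-33\right) 30 \left(-16\right) = -135822 - \left(-990\right) \left(-16\right) = -135822 - 15840 = -151662$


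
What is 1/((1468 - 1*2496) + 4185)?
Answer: 1/3157 ≈ 0.00031676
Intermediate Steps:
1/((1468 - 1*2496) + 4185) = 1/((1468 - 2496) + 4185) = 1/(-1028 + 4185) = 1/3157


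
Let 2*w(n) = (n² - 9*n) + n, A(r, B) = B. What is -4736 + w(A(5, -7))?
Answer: -9367/2 ≈ -4683.5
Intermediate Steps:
w(n) = n²/2 - 4*n (w(n) = ((n² - 9*n) + n)/2 = (n² - 8*n)/2 = n²/2 - 4*n)
-4736 + w(A(5, -7)) = -4736 + (½)*(-7)*(-8 - 7) = -4736 + (½)*(-7)*(-15) = -4736 + 105/2 = -9367/2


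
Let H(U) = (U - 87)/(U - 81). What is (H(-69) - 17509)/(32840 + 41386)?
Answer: -437699/1855650 ≈ -0.23587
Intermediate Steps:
H(U) = (-87 + U)/(-81 + U)
(H(-69) - 17509)/(32840 + 41386) = ((-87 - 69)/(-81 - 69) - 17509)/(32840 + 41386) = (-156/(-150) - 17509)/74226 = (-1/150*(-156) - 17509)*(1/74226) = (26/25 - 17509)*(1/74226) = -437699/25*1/74226 = -437699/1855650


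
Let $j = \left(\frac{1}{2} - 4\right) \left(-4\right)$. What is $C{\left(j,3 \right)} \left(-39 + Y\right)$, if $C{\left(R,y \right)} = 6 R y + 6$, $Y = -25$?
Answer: $-16512$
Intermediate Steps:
$j = 14$ ($j = \left(\frac{1}{2} - 4\right) \left(-4\right) = \left(- \frac{7}{2}\right) \left(-4\right) = 14$)
$C{\left(R,y \right)} = 6 + 6 R y$ ($C{\left(R,y \right)} = 6 R y + 6 = 6 + 6 R y$)
$C{\left(j,3 \right)} \left(-39 + Y\right) = \left(6 + 6 \cdot 14 \cdot 3\right) \left(-39 - 25\right) = \left(6 + 252\right) \left(-64\right) = 258 \left(-64\right) = -16512$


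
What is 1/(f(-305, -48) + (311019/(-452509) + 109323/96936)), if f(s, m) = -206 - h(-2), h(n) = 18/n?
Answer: -14621470808/2873989514635 ≈ -0.0050875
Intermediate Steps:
f(s, m) = -197 (f(s, m) = -206 - 18/(-2) = -206 - 18*(-1)/2 = -206 - 1*(-9) = -206 + 9 = -197)
1/(f(-305, -48) + (311019/(-452509) + 109323/96936)) = 1/(-197 + (311019/(-452509) + 109323/96936)) = 1/(-197 + (311019*(-1/452509) + 109323*(1/96936))) = 1/(-197 + (-311019/452509 + 36441/32312)) = 1/(-197 + 6440234541/14621470808) = 1/(-2873989514635/14621470808) = -14621470808/2873989514635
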